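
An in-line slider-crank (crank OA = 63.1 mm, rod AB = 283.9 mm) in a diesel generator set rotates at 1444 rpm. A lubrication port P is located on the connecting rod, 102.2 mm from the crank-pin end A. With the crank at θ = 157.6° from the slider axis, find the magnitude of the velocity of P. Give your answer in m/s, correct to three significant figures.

ω = 151.2 rad/s.  Crank-pin speed |V_A| = rω = 9.5417 m/s, perpendicular to OA.
Rod angle: sinφ = −(r/L) sinθ ⇒ φ = -4.859°; ω_rod = −rω cosθ/√(L²−r²sin²θ) = +31.185 rad/s.
V_P = V_A + ω_rod × AP, with AP = 0.1022 m along the rod.
Components: V_Px = −rω sinθ − a·ω_rod·sinφ = -3.3661 m/s;  V_Py = rω cosθ + a·ω_rod·cosφ = -5.646 m/s.
|V_P| = √(V_Px² + V_Py²) = 6.5733 m/s.

6.57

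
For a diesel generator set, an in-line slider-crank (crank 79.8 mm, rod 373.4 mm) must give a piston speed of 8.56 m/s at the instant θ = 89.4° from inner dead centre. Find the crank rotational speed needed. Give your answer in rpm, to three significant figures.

For an in-line slider-crank, |v_piston| = rω|sinθ|·[1 + r cosθ/√(L² − r² sin²θ)].
With r = 0.0798 m, L = 0.3734 m, θ = 89.4°: the bracketed kinematic factor |dx/dθ| = 0.079978 m.
ω = v/|dx/dθ| = 8.56/0.079978 = 107.03 rad/s.
N = 60ω/(2π) = 1022.1 rpm.

1020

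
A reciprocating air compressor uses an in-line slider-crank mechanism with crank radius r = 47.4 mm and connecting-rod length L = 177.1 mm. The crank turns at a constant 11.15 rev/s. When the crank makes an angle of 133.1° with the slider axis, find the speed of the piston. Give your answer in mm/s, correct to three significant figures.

1970

ω = 2π·11.2 = 70.06 rad/s
For an in-line slider-crank, x = r cosθ + √(L² − r² sin²θ), so v = −rω sinθ·[1 + r cosθ/√(L² − r² sin²θ)].
With r = 0.0474 m, L = 0.1771 m, θ = 133.1°: √(L² − r² sin²θ) = 0.17369 m.
v = −0.0474·70.06·0.73016·[1 + 0.0474·-0.68327/0.17369] = -1.9725 m/s.
|v| = 1.9725 m/s = 1972.5 mm/s.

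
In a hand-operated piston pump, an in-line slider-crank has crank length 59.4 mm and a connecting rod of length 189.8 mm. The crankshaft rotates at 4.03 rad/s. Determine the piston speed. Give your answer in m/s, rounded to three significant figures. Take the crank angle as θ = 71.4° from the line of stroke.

0.251

ω = 4.03 rad/s
For an in-line slider-crank, x = r cosθ + √(L² − r² sin²θ), so v = −rω sinθ·[1 + r cosθ/√(L² − r² sin²θ)].
With r = 0.0594 m, L = 0.1898 m, θ = 71.4°: √(L² − r² sin²θ) = 0.18126 m.
v = −0.0594·4.03·0.94777·[1 + 0.0594·0.31896/0.18126] = -0.25059 m/s.
|v| = 0.25059 m/s.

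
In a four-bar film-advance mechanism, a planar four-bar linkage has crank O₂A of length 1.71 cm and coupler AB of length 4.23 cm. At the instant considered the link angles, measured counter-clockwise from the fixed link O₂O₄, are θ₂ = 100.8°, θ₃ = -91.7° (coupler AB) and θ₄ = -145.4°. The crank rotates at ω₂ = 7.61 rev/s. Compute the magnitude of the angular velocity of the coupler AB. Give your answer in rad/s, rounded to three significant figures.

ω₂ = 47.82 rad/s (from 7.61 rev/s).
Differentiating the loop-closure r₂e^{iθ₂}+r₃e^{iθ₃}=r₁+r₄e^{iθ₄} gives r₂ω₂e^{iθ₂}+r₃ω₃e^{iθ₃}=r₄ω₄e^{iθ₄}.
Eliminating the other unknown: ω₃ = r₂ω₂ sin(θ₄−θ₂) / [r₃ sin(θ₃−θ₄)].
Numerator sine = +0.91496; denominator sine = +0.80593.
Result = 0.0171·47.82·(+0.91496) / (0.0423·(+0.80593)) = +21.945 rad/s; magnitude 21.945 rad/s.

21.9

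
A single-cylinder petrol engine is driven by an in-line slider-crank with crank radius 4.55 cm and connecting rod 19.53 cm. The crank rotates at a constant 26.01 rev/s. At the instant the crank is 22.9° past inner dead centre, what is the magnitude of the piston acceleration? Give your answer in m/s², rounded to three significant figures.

ω = 2π·26 = 163.4 rad/s
x(θ) = r cosθ + √(L² − r² sin²θ); with ω constant, a = ω²·d²x/dθ².
d²x/dθ² = −r cosθ − r²(cos2θ)/√u − r⁴ sin²2θ/(4u^{3/2}),  u = L² − r² sin²θ = 0.0378286 m².
Substituting r = 0.0455 m, L = 0.1953 m, θ = 22.9°: d²x/dθ² = -0.04941 m.
a = ω²·d²x/dθ² = (163.4)²·(-0.04941) = -1319.6 m/s²;  |a| = 1319.6 m/s².

1320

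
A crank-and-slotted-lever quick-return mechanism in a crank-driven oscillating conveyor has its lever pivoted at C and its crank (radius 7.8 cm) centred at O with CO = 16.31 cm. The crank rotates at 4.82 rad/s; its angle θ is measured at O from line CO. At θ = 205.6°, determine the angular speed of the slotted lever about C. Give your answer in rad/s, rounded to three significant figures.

ω = 4.82 rad/s
Crank pin A relative to C: A = (d + r cosθ, r sinθ); lever angle φ = atan2(r sinθ, d + r cosθ).
Differentiating tanφ: φ̇ = rω(d cosθ + r)/(d² + r² + 2dr cosθ).
d² + r² + 2dr cosθ = |CA|² = 0.00973974 m²;  d cosθ + r = -0.069089 m.
|ω_lever| = |0.078·4.82·-0.069089| / 0.00973974 = 2.6669 rad/s.

2.67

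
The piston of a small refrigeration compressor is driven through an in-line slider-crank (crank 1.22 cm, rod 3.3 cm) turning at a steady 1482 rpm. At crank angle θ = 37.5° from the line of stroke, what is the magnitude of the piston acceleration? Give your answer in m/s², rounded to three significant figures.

266

ω = 2π·1482/60 = 155.2 rad/s
x(θ) = r cosθ + √(L² − r² sin²θ); with ω constant, a = ω²·d²x/dθ².
d²x/dθ² = −r cosθ − r²(cos2θ)/√u − r⁴ sin²2θ/(4u^{3/2}),  u = L² − r² sin²θ = 0.00103384 m².
Substituting r = 0.0122 m, L = 0.033 m, θ = 37.5°: d²x/dθ² = -0.011032 m.
a = ω²·d²x/dθ² = (155.2)²·(-0.011032) = -265.72 m/s²;  |a| = 265.72 m/s².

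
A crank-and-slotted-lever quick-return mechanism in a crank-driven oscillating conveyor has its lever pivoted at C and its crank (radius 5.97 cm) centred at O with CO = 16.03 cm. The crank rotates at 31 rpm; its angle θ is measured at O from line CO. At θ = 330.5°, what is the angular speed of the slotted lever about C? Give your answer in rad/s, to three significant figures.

0.841

ω = 3.246 rad/s (from 31 rpm).
Crank pin A relative to C: A = (d + r cosθ, r sinθ); lever angle φ = atan2(r sinθ, d + r cosθ).
Differentiating tanφ: φ̇ = rω(d cosθ + r)/(d² + r² + 2dr cosθ).
d² + r² + 2dr cosθ = |CA|² = 0.0459186 m²;  d cosθ + r = +0.19922 m.
|ω_lever| = |0.0597·3.246·+0.19922| / 0.0459186 = 0.84082 rad/s.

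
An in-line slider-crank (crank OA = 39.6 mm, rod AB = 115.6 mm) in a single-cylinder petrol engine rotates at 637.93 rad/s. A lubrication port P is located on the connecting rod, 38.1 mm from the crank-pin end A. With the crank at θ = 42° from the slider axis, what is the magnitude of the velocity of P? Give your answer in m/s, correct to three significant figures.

ω = 637.9 rad/s.  Crank-pin speed |V_A| = rω = 25.262 m/s, perpendicular to OA.
Rod angle: sinφ = −(r/L) sinθ ⇒ φ = -13.251°; ω_rod = −rω cosθ/√(L²−r²sin²θ) = -166.84 rad/s.
V_P = V_A + ω_rod × AP, with AP = 0.0381 m along the rod.
Components: V_Px = −rω sinθ − a·ω_rod·sinφ = -18.361 m/s;  V_Py = rω cosθ + a·ω_rod·cosφ = +12.586 m/s.
|V_P| = √(V_Px² + V_Py²) = 22.26 m/s.

22.3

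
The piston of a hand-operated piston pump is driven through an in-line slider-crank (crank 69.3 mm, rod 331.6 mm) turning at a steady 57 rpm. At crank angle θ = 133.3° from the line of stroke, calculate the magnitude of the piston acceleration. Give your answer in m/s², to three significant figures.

ω = 2π·57/60 = 5.969 rad/s
x(θ) = r cosθ + √(L² − r² sin²θ); with ω constant, a = ω²·d²x/dθ².
d²x/dθ² = −r cosθ − r²(cos2θ)/√u − r⁴ sin²2θ/(4u^{3/2}),  u = L² − r² sin²θ = 0.107415 m².
Substituting r = 0.0693 m, L = 0.3316 m, θ = 133.3°: d²x/dθ² = +0.048233 m.
a = ω²·d²x/dθ² = (5.969)²·(+0.048233) = +1.7185 m/s²;  |a| = 1.7185 m/s².

1.72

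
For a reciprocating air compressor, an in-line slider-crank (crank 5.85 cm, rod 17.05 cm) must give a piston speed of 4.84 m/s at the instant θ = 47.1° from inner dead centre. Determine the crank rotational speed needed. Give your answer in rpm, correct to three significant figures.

869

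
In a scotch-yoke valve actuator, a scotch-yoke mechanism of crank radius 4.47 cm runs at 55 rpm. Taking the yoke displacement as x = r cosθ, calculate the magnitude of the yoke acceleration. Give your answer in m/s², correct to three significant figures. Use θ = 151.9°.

ω = 5.76 rad/s (from 55 rpm).
x = r cosθ ⇒ ẍ = −rω² cosθ (ω constant).
|a| = rω²|cosθ| = 0.0447·(5.76)²·|cos 151.9°| = 1.308 m/s².

1.31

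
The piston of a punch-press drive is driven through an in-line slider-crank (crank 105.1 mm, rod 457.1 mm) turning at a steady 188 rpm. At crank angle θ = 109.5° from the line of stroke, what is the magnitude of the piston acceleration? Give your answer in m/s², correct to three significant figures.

21.0

ω = 2π·188/60 = 19.69 rad/s
x(θ) = r cosθ + √(L² − r² sin²θ); with ω constant, a = ω²·d²x/dθ².
d²x/dθ² = −r cosθ − r²(cos2θ)/√u − r⁴ sin²2θ/(4u^{3/2}),  u = L² − r² sin²θ = 0.199125 m².
Substituting r = 0.1051 m, L = 0.4571 m, θ = 109.5°: d²x/dθ² = +0.054184 m.
a = ω²·d²x/dθ² = (19.69)²·(+0.054184) = +21.001 m/s²;  |a| = 21.001 m/s².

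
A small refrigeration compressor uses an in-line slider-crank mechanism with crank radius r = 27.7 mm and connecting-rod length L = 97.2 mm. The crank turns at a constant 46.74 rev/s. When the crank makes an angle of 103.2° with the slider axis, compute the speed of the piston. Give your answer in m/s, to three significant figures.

ω = 2π·46.7 = 293.7 rad/s
For an in-line slider-crank, x = r cosθ + √(L² − r² sin²θ), so v = −rω sinθ·[1 + r cosθ/√(L² − r² sin²θ)].
With r = 0.0277 m, L = 0.0972 m, θ = 103.2°: √(L² − r² sin²θ) = 0.093384 m.
v = −0.0277·293.7·0.97358·[1 + 0.0277·-0.22835/0.093384] = -7.3834 m/s.
|v| = 7.3834 m/s.

7.38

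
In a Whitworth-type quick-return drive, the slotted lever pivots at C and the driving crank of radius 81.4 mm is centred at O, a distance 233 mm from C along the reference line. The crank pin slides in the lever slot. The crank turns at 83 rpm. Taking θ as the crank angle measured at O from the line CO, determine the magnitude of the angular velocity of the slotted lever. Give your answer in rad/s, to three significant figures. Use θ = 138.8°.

2.05

ω = 8.692 rad/s (from 83 rpm).
Crank pin A relative to C: A = (d + r cosθ, r sinθ); lever angle φ = atan2(r sinθ, d + r cosθ).
Differentiating tanφ: φ̇ = rω(d cosθ + r)/(d² + r² + 2dr cosθ).
d² + r² + 2dr cosθ = |CA|² = 0.0323741 m²;  d cosθ + r = -0.093913 m.
|ω_lever| = |0.0814·8.692·-0.093913| / 0.0323741 = 2.0524 rad/s.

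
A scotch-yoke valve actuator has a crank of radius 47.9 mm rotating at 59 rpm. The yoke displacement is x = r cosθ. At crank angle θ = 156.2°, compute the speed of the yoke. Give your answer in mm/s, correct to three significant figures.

119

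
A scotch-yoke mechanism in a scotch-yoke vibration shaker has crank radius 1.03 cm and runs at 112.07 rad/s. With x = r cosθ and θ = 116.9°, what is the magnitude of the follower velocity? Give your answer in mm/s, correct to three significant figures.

ω = 112.1 rad/s
x = r cosθ ⇒ ẋ = −rω sinθ.
|v| = rω|sinθ| = 0.0103·112.1·|sin 116.9°| = 1.0294 m/s = 1029.4 mm/s.

1030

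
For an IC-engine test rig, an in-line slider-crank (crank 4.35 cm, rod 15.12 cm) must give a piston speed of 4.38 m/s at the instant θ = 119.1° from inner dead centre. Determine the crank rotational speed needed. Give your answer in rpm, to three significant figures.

1290

For an in-line slider-crank, |v_piston| = rω|sinθ|·[1 + r cosθ/√(L² − r² sin²θ)].
With r = 0.0435 m, L = 0.1512 m, θ = 119.1°: the bracketed kinematic factor |dx/dθ| = 0.032514 m.
ω = v/|dx/dθ| = 4.38/0.032514 = 134.71 rad/s.
N = 60ω/(2π) = 1286.4 rpm.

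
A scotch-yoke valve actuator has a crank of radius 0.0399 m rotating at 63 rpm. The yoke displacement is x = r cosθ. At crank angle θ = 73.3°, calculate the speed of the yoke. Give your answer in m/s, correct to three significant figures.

0.252

ω = 6.597 rad/s (from 63 rpm).
x = r cosθ ⇒ ẋ = −rω sinθ.
|v| = rω|sinθ| = 0.0399·6.597·|sin 73.3°| = 0.25213 m/s.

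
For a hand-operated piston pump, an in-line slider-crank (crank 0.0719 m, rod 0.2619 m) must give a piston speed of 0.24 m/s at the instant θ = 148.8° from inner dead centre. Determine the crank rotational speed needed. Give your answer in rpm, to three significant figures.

80.7

For an in-line slider-crank, |v_piston| = rω|sinθ|·[1 + r cosθ/√(L² − r² sin²θ)].
With r = 0.0719 m, L = 0.2619 m, θ = 148.8°: the bracketed kinematic factor |dx/dθ| = 0.02841 m.
ω = v/|dx/dθ| = 0.24/0.02841 = 8.4477 rad/s.
N = 60ω/(2π) = 80.67 rpm.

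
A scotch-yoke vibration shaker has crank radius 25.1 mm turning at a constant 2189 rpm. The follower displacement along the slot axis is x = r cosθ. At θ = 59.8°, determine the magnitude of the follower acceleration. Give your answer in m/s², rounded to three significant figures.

ω = 229.2 rad/s (from 2189 rpm).
x = r cosθ ⇒ ẍ = −rω² cosθ (ω constant).
|a| = rω²|cosθ| = 0.0251·(229.2)²·|cos 59.8°| = 663.45 m/s².

663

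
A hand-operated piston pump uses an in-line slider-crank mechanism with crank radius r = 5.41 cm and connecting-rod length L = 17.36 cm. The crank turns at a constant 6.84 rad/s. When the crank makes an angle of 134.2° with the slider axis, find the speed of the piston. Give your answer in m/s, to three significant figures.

0.206

ω = 6.84 rad/s
For an in-line slider-crank, x = r cosθ + √(L² − r² sin²θ), so v = −rω sinθ·[1 + r cosθ/√(L² − r² sin²θ)].
With r = 0.0541 m, L = 0.1736 m, θ = 134.2°: √(L² − r² sin²θ) = 0.16921 m.
v = −0.0541·6.84·0.71691·[1 + 0.0541·-0.69717/0.16921] = -0.20616 m/s.
|v| = 0.20616 m/s.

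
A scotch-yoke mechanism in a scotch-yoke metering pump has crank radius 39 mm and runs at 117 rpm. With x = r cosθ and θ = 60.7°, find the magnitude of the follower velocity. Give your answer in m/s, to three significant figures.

ω = 12.25 rad/s (from 117 rpm).
x = r cosθ ⇒ ẋ = −rω sinθ.
|v| = rω|sinθ| = 0.039·12.25·|sin 60.7°| = 0.41671 m/s.

0.417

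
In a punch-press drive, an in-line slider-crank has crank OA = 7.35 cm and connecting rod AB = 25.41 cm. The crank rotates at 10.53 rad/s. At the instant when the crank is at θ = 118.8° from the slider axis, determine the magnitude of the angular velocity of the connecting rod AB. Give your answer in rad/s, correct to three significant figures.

1.52

ω = 10.53 rad/s
The rod makes angle φ with the slider axis where L sinφ = r sinθ; differentiating, L cosφ·φ̇ = r ω cosθ.
L cosφ = √(L² − r² sin²θ) = 0.2458 m.
|ω_rod| = r ω |cosθ| / √(L² − r² sin²θ) = 0.0735·10.53·0.48175/0.2458 = 1.5169 rad/s.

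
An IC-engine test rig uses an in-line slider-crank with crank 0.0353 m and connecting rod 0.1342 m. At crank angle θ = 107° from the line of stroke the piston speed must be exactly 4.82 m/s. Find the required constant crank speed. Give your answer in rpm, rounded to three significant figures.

For an in-line slider-crank, |v_piston| = rω|sinθ|·[1 + r cosθ/√(L² − r² sin²θ)].
With r = 0.0353 m, L = 0.1342 m, θ = 107°: the bracketed kinematic factor |dx/dθ| = 0.031075 m.
ω = v/|dx/dθ| = 4.82/0.031075 = 155.11 rad/s.
N = 60ω/(2π) = 1481.2 rpm.

1480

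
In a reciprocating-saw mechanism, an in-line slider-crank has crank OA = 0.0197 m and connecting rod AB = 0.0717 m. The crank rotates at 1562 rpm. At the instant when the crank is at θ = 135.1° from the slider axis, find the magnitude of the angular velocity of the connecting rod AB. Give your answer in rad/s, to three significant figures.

ω = 163.6 rad/s (converted from 1562 rpm).
The rod makes angle φ with the slider axis where L sinφ = r sinθ; differentiating, L cosφ·φ̇ = r ω cosθ.
L cosφ = √(L² − r² sin²θ) = 0.070339 m.
|ω_rod| = r ω |cosθ| / √(L² − r² sin²θ) = 0.0197·163.6·0.70834/0.070339 = 32.451 rad/s.

32.5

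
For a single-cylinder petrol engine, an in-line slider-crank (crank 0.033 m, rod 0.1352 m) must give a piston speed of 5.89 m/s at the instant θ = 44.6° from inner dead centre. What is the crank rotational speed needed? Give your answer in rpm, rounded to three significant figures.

2060

For an in-line slider-crank, |v_piston| = rω|sinθ|·[1 + r cosθ/√(L² − r² sin²θ)].
With r = 0.033 m, L = 0.1352 m, θ = 44.6°: the bracketed kinematic factor |dx/dθ| = 0.027259 m.
ω = v/|dx/dθ| = 5.89/0.027259 = 216.08 rad/s.
N = 60ω/(2π) = 2063.4 rpm.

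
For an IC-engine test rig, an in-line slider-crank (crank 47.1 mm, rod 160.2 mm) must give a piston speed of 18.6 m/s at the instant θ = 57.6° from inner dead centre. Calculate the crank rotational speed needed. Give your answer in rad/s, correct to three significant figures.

402

For an in-line slider-crank, |v_piston| = rω|sinθ|·[1 + r cosθ/√(L² − r² sin²θ)].
With r = 0.0471 m, L = 0.1602 m, θ = 57.6°: the bracketed kinematic factor |dx/dθ| = 0.046235 m.
ω = v/|dx/dθ| = 18.6/0.046235 = 402.29 rad/s.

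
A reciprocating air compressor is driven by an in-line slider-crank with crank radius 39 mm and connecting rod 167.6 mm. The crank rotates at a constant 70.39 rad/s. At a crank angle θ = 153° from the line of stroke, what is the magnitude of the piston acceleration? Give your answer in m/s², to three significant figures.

145

ω = 70.39 rad/s
x(θ) = r cosθ + √(L² − r² sin²θ); with ω constant, a = ω²·d²x/dθ².
d²x/dθ² = −r cosθ − r²(cos2θ)/√u − r⁴ sin²2θ/(4u^{3/2}),  u = L² − r² sin²θ = 0.0277763 m².
Substituting r = 0.039 m, L = 0.1676 m, θ = 153°: d²x/dθ² = +0.029303 m.
a = ω²·d²x/dθ² = (70.39)²·(+0.029303) = +145.19 m/s²;  |a| = 145.19 m/s².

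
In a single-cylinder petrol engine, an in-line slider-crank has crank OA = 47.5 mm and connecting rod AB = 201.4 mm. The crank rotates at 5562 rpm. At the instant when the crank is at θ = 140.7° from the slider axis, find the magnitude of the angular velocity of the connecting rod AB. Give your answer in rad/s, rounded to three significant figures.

108

ω = 582.5 rad/s (converted from 5562 rpm).
The rod makes angle φ with the slider axis where L sinφ = r sinθ; differentiating, L cosφ·φ̇ = r ω cosθ.
L cosφ = √(L² − r² sin²θ) = 0.19914 m.
|ω_rod| = r ω |cosθ| / √(L² − r² sin²θ) = 0.0475·582.5·0.77384/0.19914 = 107.51 rad/s.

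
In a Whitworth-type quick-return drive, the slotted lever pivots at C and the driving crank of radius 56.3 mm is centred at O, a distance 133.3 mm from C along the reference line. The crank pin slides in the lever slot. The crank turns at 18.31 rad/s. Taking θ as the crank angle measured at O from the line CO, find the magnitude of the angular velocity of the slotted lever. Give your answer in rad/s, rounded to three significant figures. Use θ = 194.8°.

ω = 18.31 rad/s
Crank pin A relative to C: A = (d + r cosθ, r sinθ); lever angle φ = atan2(r sinθ, d + r cosθ).
Differentiating tanφ: φ̇ = rω(d cosθ + r)/(d² + r² + 2dr cosθ).
d² + r² + 2dr cosθ = |CA|² = 0.00642697 m²;  d cosθ + r = -0.072578 m.
|ω_lever| = |0.0563·18.31·-0.072578| / 0.00642697 = 11.641 rad/s.

11.6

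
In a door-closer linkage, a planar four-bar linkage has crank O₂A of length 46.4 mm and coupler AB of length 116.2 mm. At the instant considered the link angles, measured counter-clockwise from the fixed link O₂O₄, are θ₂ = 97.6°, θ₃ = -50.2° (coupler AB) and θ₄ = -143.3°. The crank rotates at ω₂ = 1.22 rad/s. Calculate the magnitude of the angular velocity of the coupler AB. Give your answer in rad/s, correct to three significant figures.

0.426

ω₂ = 1.22 rad/s
Differentiating the loop-closure r₂e^{iθ₂}+r₃e^{iθ₃}=r₁+r₄e^{iθ₄} gives r₂ω₂e^{iθ₂}+r₃ω₃e^{iθ₃}=r₄ω₄e^{iθ₄}.
Eliminating the other unknown: ω₃ = r₂ω₂ sin(θ₄−θ₂) / [r₃ sin(θ₃−θ₄)].
Numerator sine = +0.87377; denominator sine = +0.99854.
Result = 0.0464·1.22·(+0.87377) / (0.1162·(+0.99854)) = +0.42629 rad/s; magnitude 0.42629 rad/s.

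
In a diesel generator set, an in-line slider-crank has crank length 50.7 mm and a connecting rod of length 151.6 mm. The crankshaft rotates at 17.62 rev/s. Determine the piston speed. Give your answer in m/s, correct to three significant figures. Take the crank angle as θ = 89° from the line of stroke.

5.65

ω = 2π·17.6 = 110.7 rad/s
For an in-line slider-crank, x = r cosθ + √(L² − r² sin²θ), so v = −rω sinθ·[1 + r cosθ/√(L² − r² sin²θ)].
With r = 0.0507 m, L = 0.1516 m, θ = 89°: √(L² − r² sin²θ) = 0.14287 m.
v = −0.0507·110.7·0.99985·[1 + 0.0507·0.01745/0.14287] = -5.6469 m/s.
|v| = 5.6469 m/s.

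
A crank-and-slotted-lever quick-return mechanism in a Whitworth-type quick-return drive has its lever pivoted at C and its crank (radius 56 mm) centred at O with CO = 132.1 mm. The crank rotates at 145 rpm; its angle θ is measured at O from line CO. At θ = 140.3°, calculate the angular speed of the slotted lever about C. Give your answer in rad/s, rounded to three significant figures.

ω = 15.18 rad/s (from 145 rpm).
Crank pin A relative to C: A = (d + r cosθ, r sinθ); lever angle φ = atan2(r sinθ, d + r cosθ).
Differentiating tanφ: φ̇ = rω(d cosθ + r)/(d² + r² + 2dr cosθ).
d² + r² + 2dr cosθ = |CA|² = 0.00920299 m²;  d cosθ + r = -0.045638 m.
|ω_lever| = |0.056·15.18·-0.045638| / 0.00920299 = 4.2168 rad/s.

4.22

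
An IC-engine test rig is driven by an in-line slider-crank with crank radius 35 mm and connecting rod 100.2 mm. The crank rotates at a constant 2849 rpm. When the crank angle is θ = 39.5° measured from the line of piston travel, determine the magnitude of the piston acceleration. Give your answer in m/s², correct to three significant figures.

ω = 2π·2849/60 = 298.3 rad/s
x(θ) = r cosθ + √(L² − r² sin²θ); with ω constant, a = ω²·d²x/dθ².
d²x/dθ² = −r cosθ − r²(cos2θ)/√u − r⁴ sin²2θ/(4u^{3/2}),  u = L² − r² sin²θ = 0.00954441 m².
Substituting r = 0.035 m, L = 0.1002 m, θ = 39.5°: d²x/dθ² = -0.029787 m.
a = ω²·d²x/dθ² = (298.3)²·(-0.029787) = -2651.4 m/s²;  |a| = 2651.4 m/s².

2650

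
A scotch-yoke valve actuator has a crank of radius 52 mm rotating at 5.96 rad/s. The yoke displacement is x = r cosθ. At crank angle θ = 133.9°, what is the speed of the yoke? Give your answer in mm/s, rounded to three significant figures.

ω = 5.96 rad/s
x = r cosθ ⇒ ẋ = −rω sinθ.
|v| = rω|sinθ| = 0.052·5.96·|sin 133.9°| = 0.22331 m/s = 223.31 mm/s.

223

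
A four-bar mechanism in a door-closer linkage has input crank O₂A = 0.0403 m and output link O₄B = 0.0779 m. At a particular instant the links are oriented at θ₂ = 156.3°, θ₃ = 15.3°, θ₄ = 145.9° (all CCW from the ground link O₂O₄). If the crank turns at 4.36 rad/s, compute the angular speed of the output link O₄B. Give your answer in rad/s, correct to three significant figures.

1.87

ω₂ = 4.36 rad/s
Differentiating the loop-closure r₂e^{iθ₂}+r₃e^{iθ₃}=r₁+r₄e^{iθ₄} gives r₂ω₂e^{iθ₂}+r₃ω₃e^{iθ₃}=r₄ω₄e^{iθ₄}.
Eliminating the other unknown: ω₄ = r₂ω₂ sin(θ₂−θ₃) / [r₄ sin(θ₄−θ₃)].
Numerator sine = +0.62932; denominator sine = +0.75927.
Result = 0.0403·4.36·(+0.62932) / (0.0779·(+0.75927)) = +1.8695 rad/s; magnitude 1.8695 rad/s.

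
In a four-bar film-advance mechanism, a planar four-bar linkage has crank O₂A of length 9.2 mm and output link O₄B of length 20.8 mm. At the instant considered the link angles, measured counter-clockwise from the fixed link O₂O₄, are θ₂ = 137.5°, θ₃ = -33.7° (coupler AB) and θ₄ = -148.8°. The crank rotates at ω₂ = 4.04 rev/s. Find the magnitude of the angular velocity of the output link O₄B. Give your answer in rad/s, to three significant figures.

ω₂ = 25.38 rad/s (from 4.04 rev/s).
Differentiating the loop-closure r₂e^{iθ₂}+r₃e^{iθ₃}=r₁+r₄e^{iθ₄} gives r₂ω₂e^{iθ₂}+r₃ω₃e^{iθ₃}=r₄ω₄e^{iθ₄}.
Eliminating the other unknown: ω₄ = r₂ω₂ sin(θ₂−θ₃) / [r₄ sin(θ₄−θ₃)].
Numerator sine = +0.15299; denominator sine = -0.90557.
Result = 0.0092·25.38·(+0.15299) / (0.0208·(-0.90557)) = -1.8968 rad/s; magnitude 1.8968 rad/s.

1.90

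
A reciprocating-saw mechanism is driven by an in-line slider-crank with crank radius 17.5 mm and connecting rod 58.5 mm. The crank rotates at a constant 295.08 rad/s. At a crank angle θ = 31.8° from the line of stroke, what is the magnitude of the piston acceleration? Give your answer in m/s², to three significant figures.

ω = 295.1 rad/s
x(θ) = r cosθ + √(L² − r² sin²θ); with ω constant, a = ω²·d²x/dθ².
d²x/dθ² = −r cosθ − r²(cos2θ)/√u − r⁴ sin²2θ/(4u^{3/2}),  u = L² − r² sin²θ = 0.00333721 m².
Substituting r = 0.0175 m, L = 0.0585 m, θ = 31.8°: d²x/dθ² = -0.017328 m.
a = ω²·d²x/dθ² = (295.1)²·(-0.017328) = -1508.8 m/s²;  |a| = 1508.8 m/s².

1510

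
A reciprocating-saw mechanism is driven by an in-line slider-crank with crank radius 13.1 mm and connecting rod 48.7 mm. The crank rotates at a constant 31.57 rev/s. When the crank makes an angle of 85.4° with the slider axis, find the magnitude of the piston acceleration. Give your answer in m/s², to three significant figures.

101

ω = 2π·31.6 = 198.4 rad/s
x(θ) = r cosθ + √(L² − r² sin²θ); with ω constant, a = ω²·d²x/dθ².
d²x/dθ² = −r cosθ − r²(cos2θ)/√u − r⁴ sin²2θ/(4u^{3/2}),  u = L² − r² sin²θ = 0.00220118 m².
Substituting r = 0.0131 m, L = 0.0487 m, θ = 85.4°: d²x/dθ² = +0.0025583 m.
a = ω²·d²x/dθ² = (198.4)²·(+0.0025583) = +100.66 m/s²;  |a| = 100.66 m/s².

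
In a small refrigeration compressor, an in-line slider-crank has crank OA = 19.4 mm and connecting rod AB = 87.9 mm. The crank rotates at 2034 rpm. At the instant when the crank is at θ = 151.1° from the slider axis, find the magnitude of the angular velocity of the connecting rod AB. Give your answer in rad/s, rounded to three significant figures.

ω = 213 rad/s (converted from 2034 rpm).
The rod makes angle φ with the slider axis where L sinφ = r sinθ; differentiating, L cosφ·φ̇ = r ω cosθ.
L cosφ = √(L² − r² sin²θ) = 0.087399 m.
|ω_rod| = r ω |cosθ| / √(L² − r² sin²θ) = 0.0194·213·0.87546/0.087399 = 41.392 rad/s.

41.4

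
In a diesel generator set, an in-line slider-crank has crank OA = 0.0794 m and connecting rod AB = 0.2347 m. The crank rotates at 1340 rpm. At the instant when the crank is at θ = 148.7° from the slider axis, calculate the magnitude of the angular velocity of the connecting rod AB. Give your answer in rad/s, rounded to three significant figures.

ω = 140.3 rad/s (converted from 1340 rpm).
The rod makes angle φ with the slider axis where L sinφ = r sinθ; differentiating, L cosφ·φ̇ = r ω cosθ.
L cosφ = √(L² − r² sin²θ) = 0.23105 m.
|ω_rod| = r ω |cosθ| / √(L² − r² sin²θ) = 0.0794·140.3·0.85446/0.23105 = 41.205 rad/s.

41.2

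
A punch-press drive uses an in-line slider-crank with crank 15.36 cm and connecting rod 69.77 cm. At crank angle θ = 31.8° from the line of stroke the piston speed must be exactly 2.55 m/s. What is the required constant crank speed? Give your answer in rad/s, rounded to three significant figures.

26.5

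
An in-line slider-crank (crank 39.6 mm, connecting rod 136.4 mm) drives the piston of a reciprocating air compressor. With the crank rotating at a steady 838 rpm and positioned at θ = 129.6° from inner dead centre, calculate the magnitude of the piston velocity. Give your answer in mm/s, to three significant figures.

2170

ω = 2π·838/60 = 87.76 rad/s
For an in-line slider-crank, x = r cosθ + √(L² − r² sin²θ), so v = −rω sinθ·[1 + r cosθ/√(L² − r² sin²θ)].
With r = 0.0396 m, L = 0.1364 m, θ = 129.6°: √(L² − r² sin²θ) = 0.13294 m.
v = −0.0396·87.76·0.77051·[1 + 0.0396·-0.63742/0.13294] = -2.1692 m/s.
|v| = 2.1692 m/s = 2169.2 mm/s.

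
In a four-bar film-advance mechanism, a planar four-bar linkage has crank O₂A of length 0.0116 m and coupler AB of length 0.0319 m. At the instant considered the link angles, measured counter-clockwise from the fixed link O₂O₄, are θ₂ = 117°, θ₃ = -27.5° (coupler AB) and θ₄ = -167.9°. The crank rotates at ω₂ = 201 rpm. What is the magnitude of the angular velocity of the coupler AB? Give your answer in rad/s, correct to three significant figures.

11.6

ω₂ = 21.05 rad/s (from 201 rpm).
Differentiating the loop-closure r₂e^{iθ₂}+r₃e^{iθ₃}=r₁+r₄e^{iθ₄} gives r₂ω₂e^{iθ₂}+r₃ω₃e^{iθ₃}=r₄ω₄e^{iθ₄}.
Eliminating the other unknown: ω₃ = r₂ω₂ sin(θ₄−θ₂) / [r₃ sin(θ₃−θ₄)].
Numerator sine = +0.96638; denominator sine = +0.63742.
Result = 0.0116·21.05·(+0.96638) / (0.0319·(+0.63742)) = +11.604 rad/s; magnitude 11.604 rad/s.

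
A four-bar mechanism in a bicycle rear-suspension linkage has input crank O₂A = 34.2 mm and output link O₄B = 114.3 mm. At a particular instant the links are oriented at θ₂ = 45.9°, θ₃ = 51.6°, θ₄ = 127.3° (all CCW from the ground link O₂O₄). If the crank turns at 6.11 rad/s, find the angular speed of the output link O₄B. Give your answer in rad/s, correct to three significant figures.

0.187

ω₂ = 6.11 rad/s
Differentiating the loop-closure r₂e^{iθ₂}+r₃e^{iθ₃}=r₁+r₄e^{iθ₄} gives r₂ω₂e^{iθ₂}+r₃ω₃e^{iθ₃}=r₄ω₄e^{iθ₄}.
Eliminating the other unknown: ω₄ = r₂ω₂ sin(θ₂−θ₃) / [r₄ sin(θ₄−θ₃)].
Numerator sine = -0.09932; denominator sine = +0.96902.
Result = 0.0342·6.11·(-0.09932) / (0.1143·(+0.96902)) = -0.18738 rad/s; magnitude 0.18738 rad/s.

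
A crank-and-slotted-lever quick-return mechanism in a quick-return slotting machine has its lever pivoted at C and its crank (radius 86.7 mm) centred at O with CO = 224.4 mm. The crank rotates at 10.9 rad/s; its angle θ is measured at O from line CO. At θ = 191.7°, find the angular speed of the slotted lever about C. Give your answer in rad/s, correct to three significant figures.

6.36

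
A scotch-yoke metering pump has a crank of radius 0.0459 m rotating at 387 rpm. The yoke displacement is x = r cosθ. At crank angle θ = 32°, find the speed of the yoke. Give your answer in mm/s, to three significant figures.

ω = 40.53 rad/s (from 387 rpm).
x = r cosθ ⇒ ẋ = −rω sinθ.
|v| = rω|sinθ| = 0.0459·40.53·|sin 32°| = 0.98574 m/s = 985.74 mm/s.

986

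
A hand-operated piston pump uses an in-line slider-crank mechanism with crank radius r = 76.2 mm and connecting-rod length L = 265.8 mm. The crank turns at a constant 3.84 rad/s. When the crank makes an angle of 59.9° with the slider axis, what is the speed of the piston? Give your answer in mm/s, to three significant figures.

ω = 3.84 rad/s
For an in-line slider-crank, x = r cosθ + √(L² − r² sin²θ), so v = −rω sinθ·[1 + r cosθ/√(L² − r² sin²θ)].
With r = 0.0762 m, L = 0.2658 m, θ = 59.9°: √(L² − r² sin²θ) = 0.25749 m.
v = −0.0762·3.84·0.86515·[1 + 0.0762·0.50151/0.25749] = -0.29072 m/s.
|v| = 0.29072 m/s = 290.72 mm/s.

291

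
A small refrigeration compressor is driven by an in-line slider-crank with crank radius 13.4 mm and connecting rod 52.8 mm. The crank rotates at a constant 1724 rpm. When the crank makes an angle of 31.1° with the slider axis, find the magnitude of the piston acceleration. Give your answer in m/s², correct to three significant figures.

ω = 2π·1724/60 = 180.5 rad/s
x(θ) = r cosθ + √(L² − r² sin²θ); with ω constant, a = ω²·d²x/dθ².
d²x/dθ² = −r cosθ − r²(cos2θ)/√u − r⁴ sin²2θ/(4u^{3/2}),  u = L² − r² sin²θ = 0.00273993 m².
Substituting r = 0.0134 m, L = 0.0528 m, θ = 31.1°: d²x/dθ² = -0.013118 m.
a = ω²·d²x/dθ² = (180.5)²·(-0.013118) = -427.56 m/s²;  |a| = 427.56 m/s².

428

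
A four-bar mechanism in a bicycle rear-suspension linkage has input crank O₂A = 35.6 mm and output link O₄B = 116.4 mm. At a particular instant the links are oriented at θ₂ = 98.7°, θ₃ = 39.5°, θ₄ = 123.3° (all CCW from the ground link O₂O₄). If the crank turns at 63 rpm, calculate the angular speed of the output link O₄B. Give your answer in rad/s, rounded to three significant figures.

ω₂ = 6.597 rad/s (from 63 rpm).
Differentiating the loop-closure r₂e^{iθ₂}+r₃e^{iθ₃}=r₁+r₄e^{iθ₄} gives r₂ω₂e^{iθ₂}+r₃ω₃e^{iθ₃}=r₄ω₄e^{iθ₄}.
Eliminating the other unknown: ω₄ = r₂ω₂ sin(θ₂−θ₃) / [r₄ sin(θ₄−θ₃)].
Numerator sine = +0.85896; denominator sine = +0.99415.
Result = 0.0356·6.597·(+0.85896) / (0.1164·(+0.99415)) = +1.7434 rad/s; magnitude 1.7434 rad/s.

1.74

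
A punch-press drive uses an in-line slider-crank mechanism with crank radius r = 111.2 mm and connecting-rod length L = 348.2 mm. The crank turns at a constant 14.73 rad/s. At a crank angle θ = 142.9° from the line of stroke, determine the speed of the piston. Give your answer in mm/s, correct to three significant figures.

ω = 14.73 rad/s
For an in-line slider-crank, x = r cosθ + √(L² − r² sin²θ), so v = −rω sinθ·[1 + r cosθ/√(L² − r² sin²θ)].
With r = 0.1112 m, L = 0.3482 m, θ = 142.9°: √(L² − r² sin²θ) = 0.34168 m.
v = −0.1112·14.73·0.60321·[1 + 0.1112·-0.79758/0.34168] = -0.73157 m/s.
|v| = 0.73157 m/s = 731.57 mm/s.

732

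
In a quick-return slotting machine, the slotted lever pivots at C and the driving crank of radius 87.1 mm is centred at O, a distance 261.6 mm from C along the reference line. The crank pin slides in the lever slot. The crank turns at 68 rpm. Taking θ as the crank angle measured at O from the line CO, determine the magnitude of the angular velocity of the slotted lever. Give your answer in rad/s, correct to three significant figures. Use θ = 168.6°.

3.35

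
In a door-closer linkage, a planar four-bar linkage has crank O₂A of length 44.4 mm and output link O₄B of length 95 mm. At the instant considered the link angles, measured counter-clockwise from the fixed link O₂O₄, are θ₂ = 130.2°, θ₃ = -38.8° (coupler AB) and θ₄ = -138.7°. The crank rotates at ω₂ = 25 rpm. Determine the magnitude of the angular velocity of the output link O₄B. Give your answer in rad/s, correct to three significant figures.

0.237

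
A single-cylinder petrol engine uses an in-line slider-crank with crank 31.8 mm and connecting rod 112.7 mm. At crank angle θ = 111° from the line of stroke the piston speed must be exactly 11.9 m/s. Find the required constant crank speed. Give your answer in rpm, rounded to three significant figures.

For an in-line slider-crank, |v_piston| = rω|sinθ|·[1 + r cosθ/√(L² − r² sin²θ)].
With r = 0.0318 m, L = 0.1127 m, θ = 111°: the bracketed kinematic factor |dx/dθ| = 0.026576 m.
ω = v/|dx/dθ| = 11.9/0.026576 = 447.77 rad/s.
N = 60ω/(2π) = 4275.9 rpm.

4280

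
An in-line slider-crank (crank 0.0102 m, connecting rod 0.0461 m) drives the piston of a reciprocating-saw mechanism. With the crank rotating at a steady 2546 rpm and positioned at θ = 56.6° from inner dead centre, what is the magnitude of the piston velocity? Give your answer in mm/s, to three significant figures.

ω = 2π·2546/60 = 266.6 rad/s
For an in-line slider-crank, x = r cosθ + √(L² − r² sin²θ), so v = −rω sinθ·[1 + r cosθ/√(L² − r² sin²θ)].
With r = 0.0102 m, L = 0.0461 m, θ = 56.6°: √(L² − r² sin²θ) = 0.045307 m.
v = −0.0102·266.6·0.83485·[1 + 0.0102·0.55048/0.045307] = -2.5517 m/s.
|v| = 2.5517 m/s = 2551.7 mm/s.

2550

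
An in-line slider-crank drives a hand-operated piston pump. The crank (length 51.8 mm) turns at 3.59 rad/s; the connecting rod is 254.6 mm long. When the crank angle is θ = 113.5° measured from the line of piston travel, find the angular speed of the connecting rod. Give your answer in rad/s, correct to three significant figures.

ω = 3.59 rad/s
The rod makes angle φ with the slider axis where L sinφ = r sinθ; differentiating, L cosφ·φ̇ = r ω cosθ.
L cosφ = √(L² − r² sin²θ) = 0.25013 m.
|ω_rod| = r ω |cosθ| / √(L² − r² sin²θ) = 0.0518·3.59·0.39875/0.25013 = 0.29646 rad/s.

0.296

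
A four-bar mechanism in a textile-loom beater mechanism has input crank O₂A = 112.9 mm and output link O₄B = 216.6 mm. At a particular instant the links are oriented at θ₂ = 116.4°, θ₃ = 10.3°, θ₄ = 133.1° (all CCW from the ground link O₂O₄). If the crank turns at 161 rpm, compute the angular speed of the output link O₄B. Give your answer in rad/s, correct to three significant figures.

ω₂ = 16.86 rad/s (from 161 rpm).
Differentiating the loop-closure r₂e^{iθ₂}+r₃e^{iθ₃}=r₁+r₄e^{iθ₄} gives r₂ω₂e^{iθ₂}+r₃ω₃e^{iθ₃}=r₄ω₄e^{iθ₄}.
Eliminating the other unknown: ω₄ = r₂ω₂ sin(θ₂−θ₃) / [r₄ sin(θ₄−θ₃)].
Numerator sine = +0.96078; denominator sine = +0.84057.
Result = 0.1129·16.86·(+0.96078) / (0.2166·(+0.84057)) = +10.045 rad/s; magnitude 10.045 rad/s.

10.0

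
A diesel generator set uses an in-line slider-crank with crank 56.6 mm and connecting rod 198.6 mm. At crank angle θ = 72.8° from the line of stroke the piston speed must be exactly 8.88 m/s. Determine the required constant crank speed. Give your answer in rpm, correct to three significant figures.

For an in-line slider-crank, |v_piston| = rω|sinθ|·[1 + r cosθ/√(L² − r² sin²θ)].
With r = 0.0566 m, L = 0.1986 m, θ = 72.8°: the bracketed kinematic factor |dx/dθ| = 0.058804 m.
ω = v/|dx/dθ| = 8.88/0.058804 = 151.01 rad/s.
N = 60ω/(2π) = 1442 rpm.

1440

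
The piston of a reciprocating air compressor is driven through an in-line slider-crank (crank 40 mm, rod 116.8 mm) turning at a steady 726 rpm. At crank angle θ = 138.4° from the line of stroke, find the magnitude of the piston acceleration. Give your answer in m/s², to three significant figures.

ω = 2π·726/60 = 76.03 rad/s
x(θ) = r cosθ + √(L² − r² sin²θ); with ω constant, a = ω²·d²x/dθ².
d²x/dθ² = −r cosθ − r²(cos2θ)/√u − r⁴ sin²2θ/(4u^{3/2}),  u = L² − r² sin²θ = 0.012937 m².
Substituting r = 0.04 m, L = 0.1168 m, θ = 138.4°: d²x/dθ² = +0.027817 m.
a = ω²·d²x/dθ² = (76.03)²·(+0.027817) = +160.79 m/s²;  |a| = 160.79 m/s².

161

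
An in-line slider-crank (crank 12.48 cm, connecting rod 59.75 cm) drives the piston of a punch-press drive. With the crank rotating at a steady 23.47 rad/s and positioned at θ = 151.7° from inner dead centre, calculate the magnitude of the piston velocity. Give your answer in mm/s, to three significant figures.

1130

ω = 23.47 rad/s
For an in-line slider-crank, x = r cosθ + √(L² − r² sin²θ), so v = −rω sinθ·[1 + r cosθ/√(L² − r² sin²θ)].
With r = 0.1248 m, L = 0.5975 m, θ = 151.7°: √(L² − r² sin²θ) = 0.59456 m.
v = −0.1248·23.47·0.47409·[1 + 0.1248·-0.88048/0.59456] = -1.132 m/s.
|v| = 1.132 m/s = 1132 mm/s.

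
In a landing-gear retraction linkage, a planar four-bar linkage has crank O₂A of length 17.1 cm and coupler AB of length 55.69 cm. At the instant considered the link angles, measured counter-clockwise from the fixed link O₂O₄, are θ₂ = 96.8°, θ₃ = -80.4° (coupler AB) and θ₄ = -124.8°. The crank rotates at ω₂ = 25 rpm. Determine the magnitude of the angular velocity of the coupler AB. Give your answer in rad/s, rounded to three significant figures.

ω₂ = 2.618 rad/s (from 25 rpm).
Differentiating the loop-closure r₂e^{iθ₂}+r₃e^{iθ₃}=r₁+r₄e^{iθ₄} gives r₂ω₂e^{iθ₂}+r₃ω₃e^{iθ₃}=r₄ω₄e^{iθ₄}.
Eliminating the other unknown: ω₃ = r₂ω₂ sin(θ₄−θ₂) / [r₃ sin(θ₃−θ₄)].
Numerator sine = +0.66393; denominator sine = +0.69966.
Result = 0.171·2.618·(+0.66393) / (0.5569·(+0.69966)) = +0.76281 rad/s; magnitude 0.76281 rad/s.

0.763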